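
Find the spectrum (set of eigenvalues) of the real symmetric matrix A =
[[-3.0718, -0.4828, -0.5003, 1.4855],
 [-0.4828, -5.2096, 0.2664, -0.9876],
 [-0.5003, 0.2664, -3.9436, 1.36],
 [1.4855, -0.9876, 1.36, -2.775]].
sigma(A) ≈ {-6, -5, -3, -1}

A is real symmetric, so its spectrum consists of real eigenvalues. Expanding the characteristic polynomial of the displayed matrix gives
  det(λ I - A) = p(λ) = λ^4 + (15)λ^3 + (77)λ^2 + (152.9982)λ + (89.9976).
Solving p(λ) = 0 yields eigenvalues ≈ -6, -5, -3, -1. (A is shown rounded to 4 decimals, so these recover the underlying integer eigenvalues to within that precision.)
Verification: the trace of A = -15 equals the sum of eigenvalues -15, and det(A) ≈ 89.9976 matches the eigenvalue product 90.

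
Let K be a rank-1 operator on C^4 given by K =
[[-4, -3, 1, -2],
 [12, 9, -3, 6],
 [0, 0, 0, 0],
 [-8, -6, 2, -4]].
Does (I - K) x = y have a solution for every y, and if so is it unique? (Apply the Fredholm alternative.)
(I - K) is singular (det(I - K) = 0, i.e. 1 ∈ sigma(K)). (I - K) x = y is solvable iff y ⊥ ker((I - K)^*) = span{(-4, -3, 1, -2)}, i.e. iff -4y_1 - 3y_2 + y_3 - 2y_4 = 0. When solvable, the solutions are x = y + c·(1, -3, 0, 2), c arbitrary (ker(I - K) = span{(1, -3, 0, 2)}, dimension 1).

K has rank 1, so it is an outer product K = u v^T: every row of K is a multiple of one row vector. Reading off the entries, u = (1, -3, 0, 2) and v = (-4, -3, 1, -2) (row i of K equals u_i·v^T). A rank-one matrix u v^T satisfies K u = u (v·u) and kills the (3)-dimensional subspace v^⊥, so its characteristic polynomial is lambda^3 (lambda - v·u) with v·u = tr K = 1. Hence the eigenvalues of I - K are 1 (multiplicity 3) and 1 - (1) = 0, so det(I - K) = 0. (Direct check: I - K =
[[5, 3, -1, 2],
 [-12, -8, 3, -6],
 [0, 0, 1, 0],
 [8, 6, -2, 5]]
has determinant 0.) So 1 is an eigenvalue of K and (I - K) is not invertible. The finite-dimensional Fredholm alternative says: either (I - K) is invertible, or ker(I - K) ≠ {0} and then range(I - K) = ker((I - K)^*)^⊥, with dim ker(I - K) = dim ker((I - K)^*). We are in the second case, so we need both kernels. Kernel of I - K: (I - K) u = u - u (v·u) = u - u = 0, so ker(I - K) = span{u} = span{(1, -3, 0, 2)} (it is exactly 1-dimensional because rank(I - K) = 3). Kernel of the adjoint: K is real, so (I - K)^* = I - K^T = I - v u^T, and (I - v u^T) v = v - v (u·v) = 0; hence ker((I - K)^*) = span{v} = span{(-4, -3, 1, -2)}. Therefore (I - K) x = y is solvable iff <y, v> = 0, i.e. iff -4y_1 - 3y_2 + y_3 - 2y_4 = 0. When this holds, K y = u (v·y) = 0, so (I - K) y = y and x = y is a particular solution; the full solution set is the line x = y + c·u = y + c·(1, -3, 0, 2), c ∈ C.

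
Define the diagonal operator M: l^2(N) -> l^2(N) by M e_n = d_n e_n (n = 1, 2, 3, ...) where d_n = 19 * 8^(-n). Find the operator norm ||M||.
||M|| = 19/8 (attained at n = 1)

For M diagonal, ||M|| = sup_n |d_n|. The sequence d_n = 19 * 8^(-n) is positive and strictly decreasing (ratio 8^(-1) < 1), so the supremum is d_1 = 19/8. Hence ||M|| = 19/8.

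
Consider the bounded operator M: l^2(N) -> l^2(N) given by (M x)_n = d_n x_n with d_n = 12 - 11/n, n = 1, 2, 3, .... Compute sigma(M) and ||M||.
sigma(M) = {12 - 11/n : n ≥ 1} ∪ {12}; ||M|| = 12

A bounded diagonal operator on l^2 with diagonal entries d_n has spectrum equal to the closure of {d_n : n ≥ 1}: every d_n is an eigenvalue (with eigenvector e_n), so {d_n} ⊂ sigma(M); the spectrum is closed, so its closure is too; and for lambda not in the closure, (M - lambda I) has bounded inverse (the diagonal entries 1/(d_n - lambda) are bounded). For our sequence d_n = 12 - 11/n, n = 1, 2, 3, ...:
  - {d_n} = {12 - 11/n : n ≥ 1}; the only limit point is 12
  - closure = {12 - 11/n : n ≥ 1} ∪ {12}
For the norm: a diagonal operator has ||M|| = sup_n |d_n|. Here d_n = 12 - 11/n increases monotonically from d_1 = 1 toward 12, with all terms in [1, 12); so sup_n |d_n| = 12 (the supremum is the limit, not attained). So ||M|| = 12.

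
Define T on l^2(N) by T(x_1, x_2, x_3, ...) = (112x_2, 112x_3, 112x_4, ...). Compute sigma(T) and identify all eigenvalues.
sigma(T) = closed disk {z in C : |z| ≤ 112}; sigma_p(T) = open disk {z in C : |z| < 112}

Note T = 112·V where V is the unit left shift (V x)_k = x_{k+1}; so sigma(T) = 112·sigma(V) and ||T|| = 112||V||. ||T x||^2 = 12544sum_{k≥2} |x_k|^2 ≤ 12544||x||^2, with equality on {x : x_1 = 0}, so ||T|| = 112. For any lambda with |lambda| < 112, set r = lambda/112 (|r| < 1); the vector x = (1, r, r^2, ...) is in l^2 and satisfies T x = 112(r, r^2, ...) = lambda x, so lambda is an eigenvalue. On the boundary |lambda| = 112 the geometric series diverges, so no l^2 eigenvector exists, but these lambda lie in the approximate point spectrum. Hence sigma(T) is the closed disk of radius 112 and sigma_p(T) is the open disk.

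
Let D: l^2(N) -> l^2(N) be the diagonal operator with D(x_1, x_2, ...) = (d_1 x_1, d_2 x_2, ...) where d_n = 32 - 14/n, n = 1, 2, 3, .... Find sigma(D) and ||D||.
sigma(D) = {32 - 14/n : n ≥ 1} ∪ {32}; ||D|| = 32

A bounded diagonal operator on l^2 with diagonal entries d_n has spectrum equal to the closure of {d_n : n ≥ 1}: every d_n is an eigenvalue (with eigenvector e_n), so {d_n} ⊂ sigma(D); the spectrum is closed, so its closure is too; and for lambda not in the closure, (D - lambda I) has bounded inverse (the diagonal entries 1/(d_n - lambda) are bounded). For our sequence d_n = 32 - 14/n, n = 1, 2, 3, ...:
  - {d_n} = {32 - 14/n : n ≥ 1}; the only limit point is 32
  - closure = {32 - 14/n : n ≥ 1} ∪ {32}
For the norm: a diagonal operator has ||D|| = sup_n |d_n|. Here d_n = 32 - 14/n increases monotonically from d_1 = 18 toward 32, with all terms in [18, 32); so sup_n |d_n| = 32 (the supremum is the limit, not attained). So ||D|| = 32.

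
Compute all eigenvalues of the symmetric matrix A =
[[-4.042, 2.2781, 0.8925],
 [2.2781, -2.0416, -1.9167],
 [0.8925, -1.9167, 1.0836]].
sigma(A) ≈ {-6, -1, 2}

A is real symmetric, so its spectrum consists of real eigenvalues. Expanding the characteristic polynomial of the displayed matrix gives
  det(λ I - A) = p(λ) = λ^3 + (5)λ^2 + (-8)λ + (-12).
Solving p(λ) = 0 yields eigenvalues ≈ -6, -1, 2. (A is shown rounded to 4 decimals, so these recover the underlying integer eigenvalues to within that precision.)
Verification: the trace of A = -5 equals the sum of eigenvalues -5, and det(A) ≈ 11.9998 matches the eigenvalue product 12.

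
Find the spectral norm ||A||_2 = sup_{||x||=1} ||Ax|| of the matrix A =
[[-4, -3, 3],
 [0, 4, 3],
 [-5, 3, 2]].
||A||_2 ≈ 7.6065 (= sqrt(largest eigenvalue of A^T A))

||A||_2 = sigma_max(A) = sqrt(lambda_max(A^T A)). Form the symmetric matrix M = A^T A =
[[41, -3, -22],
 [-3, 34, 9],
 [-22, 9, 22]].
Its characteristic polynomial (trace, sum of principal 2x2 minors, determinant of M give the coefficients) is
  p(λ) = det(λ I - M) = λ^3 - 97λ^2 + 2470λ - 11881.
No integer candidate from the rational root theorem (±divisors of 11881) is a root, so the roots are irrational. The cubic discriminant is Δ = 1179572321 > 0, so there are three distinct real roots. p(6) = -337 and p(7) = 999 have opposite signs, so a root lies in (6, 7); Newton's method refines it to λ ≈ 6.2416. p(32) = 599 and p(33) = -67 have opposite signs, so a root lies in (32, 33); Newton's method refines it to λ ≈ 32.8993. p(57) = -1051 and p(58) = 183 have opposite signs, so a root lies in (57, 58); Newton's method refines it to λ ≈ 57.8591. Check (Vieta): the three roots sum to 97, matching tr M = 97.
So the eigenvalues of A^T A are ≈ 6.2416, 32.8993, 57.8591 (all ≥ 0, as they must be for A^T A). The largest is λ_max ≈ 57.8591, hence ||A||_2 = sqrt(λ_max) ≈ 7.6065.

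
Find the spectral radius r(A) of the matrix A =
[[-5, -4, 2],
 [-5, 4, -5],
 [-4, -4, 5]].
r(A) = 9

The eigenvalues of A are the roots of its characteristic polynomial. With M = A (coefficients from the trace, the sum of principal 2x2 minors, and det A):
  p(λ) = det(λ I - M) = λ^3 - 4λ^2 - 57λ + 108.
By the rational root theorem any rational root is an integer divisor of 108. Testing λ = 9: p(9) = 729 - 324 - 513 + 108 = 0, so λ = 9 is a root. Dividing out (λ - 9) leaves p(λ) = (λ - 9)(λ^2 + 5λ - 12). For λ^2 + 5λ - 12 the discriminant is 73. It is nonnegative but not a perfect square, so the roots are real and irrational: λ = (-5 ± sqrt(73))/2 ≈ 1.772, -6.772.
Thus the eigenvalues (to 4 decimals) are 1.772 (modulus 1.772); -6.772 (modulus 6.772); 9 (modulus 9). The spectral radius is the largest modulus: r(A) = 9. (Cross-check: r(A) ≤ ||A||_2 ≈ 10.2322; equality holds whenever A is normal, though it can also hold for some non-normal A.)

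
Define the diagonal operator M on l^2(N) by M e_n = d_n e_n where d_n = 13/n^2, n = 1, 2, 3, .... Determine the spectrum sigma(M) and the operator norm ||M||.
sigma(M) = {13/n^2 : n ≥ 1} ∪ {0}; ||M|| = 13

A bounded diagonal operator on l^2 with diagonal entries d_n has spectrum equal to the closure of {d_n : n ≥ 1}: every d_n is an eigenvalue (with eigenvector e_n), so {d_n} ⊂ sigma(M); the spectrum is closed, so its closure is too; and for lambda not in the closure, (M - lambda I) has bounded inverse (the diagonal entries 1/(d_n - lambda) are bounded). For our sequence d_n = 13/n^2, n = 1, 2, 3, ...:
  - {d_n} = {13/n^2 : n ≥ 1}; the only limit point is 0
  - closure = {13/n^2 : n ≥ 1} ∪ {0}
For the norm: a diagonal operator has ||M|| = sup_n |d_n|. Here d_n = 13/n^2 is positive and decreasing, so sup_n |d_n| = d_1 = 13. So ||M|| = 13.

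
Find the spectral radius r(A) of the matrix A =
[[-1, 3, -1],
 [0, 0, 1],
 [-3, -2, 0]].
r(A) ≈ 2.7814

The eigenvalues of A are the roots of its characteristic polynomial. With M = A (coefficients from the trace, the sum of principal 2x2 minors, and det A):
  p(λ) = det(λ I - M) = λ^3 + λ^2 - λ + 11.
No integer candidate from the rational root theorem (±divisors of 11) is a root, so the roots are irrational. The cubic discriminant is Δ = -3504 < 0, so there is one real root and a complex-conjugate pair. p(-3) = -4 and p(-2) = 9 have opposite signs, so a root lies in (-3, -2); Newton's method refines it to λ ≈ -2.7814. Dividing out (λ - (-2.7814)) leaves approximately λ^2 - 1.7814λ + 3.9548. For λ^2 - 1.7814λ + 3.9548 the discriminant is -12.6459. It is negative, so the remaining roots are the complex-conjugate pair λ ≈ 0.8907 ± 1.7781i. Their product equals the constant term, so |λ|^2 ≈ 3.9548 and |λ| ≈ 1.9887.
Thus the eigenvalues (to 4 decimals) are -2.7814 (modulus 2.7814); 0.8907 ± 1.7781i (modulus 1.9887). The spectral radius is the largest modulus: r(A) ≈ 2.7814. (Cross-check: r(A) ≤ ||A||_2 ≈ 3.897; equality holds whenever A is normal, though it can also hold for some non-normal A.)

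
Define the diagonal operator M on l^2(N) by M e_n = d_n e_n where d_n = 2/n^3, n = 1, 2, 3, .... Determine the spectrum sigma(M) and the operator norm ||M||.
sigma(M) = {2/n^3 : n ≥ 1} ∪ {0}; ||M|| = 2

A bounded diagonal operator on l^2 with diagonal entries d_n has spectrum equal to the closure of {d_n : n ≥ 1}: every d_n is an eigenvalue (with eigenvector e_n), so {d_n} ⊂ sigma(M); the spectrum is closed, so its closure is too; and for lambda not in the closure, (M - lambda I) has bounded inverse (the diagonal entries 1/(d_n - lambda) are bounded). For our sequence d_n = 2/n^3, n = 1, 2, 3, ...:
  - {d_n} = {2/n^3 : n ≥ 1}; the only limit point is 0
  - closure = {2/n^3 : n ≥ 1} ∪ {0}
For the norm: a diagonal operator has ||M|| = sup_n |d_n|. Here d_n = 2/n^3 is positive and decreasing, so sup_n |d_n| = d_1 = 2. So ||M|| = 2.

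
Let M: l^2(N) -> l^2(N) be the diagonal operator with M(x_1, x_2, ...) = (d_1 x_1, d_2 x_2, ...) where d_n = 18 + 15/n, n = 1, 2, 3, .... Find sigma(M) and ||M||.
sigma(M) = {18 + 15/n : n ≥ 1} ∪ {18}; ||M|| = 33

A bounded diagonal operator on l^2 with diagonal entries d_n has spectrum equal to the closure of {d_n : n ≥ 1}: every d_n is an eigenvalue (with eigenvector e_n), so {d_n} ⊂ sigma(M); the spectrum is closed, so its closure is too; and for lambda not in the closure, (M - lambda I) has bounded inverse (the diagonal entries 1/(d_n - lambda) are bounded). For our sequence d_n = 18 + 15/n, n = 1, 2, 3, ...:
  - {d_n} = {18 + 15/n : n ≥ 1}; the only limit point is 18
  - closure = {18 + 15/n : n ≥ 1} ∪ {18}
For the norm: a diagonal operator has ||M|| = sup_n |d_n|. Here d_n = 18 + 15/n is positive and decreasing, so sup_n |d_n| = d_1 = 18 + 15 = 33. So ||M|| = 33.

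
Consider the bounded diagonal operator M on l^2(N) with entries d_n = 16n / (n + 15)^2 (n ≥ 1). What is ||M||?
||M|| = 4/15 (attained at n = 15)

For M diagonal, ||M|| = sup_n |d_n|. Treat f(x) = 16x / (x + 15)^2 for real x > 0. By the quotient rule, f'(x) = 16(15 - x)/(x + 15)^3, which is positive for x < 15 and negative for x > 15. So f has a unique maximum at x = 15, and since 15 is a positive integer, the supremum over n ≥ 1 is attained at n = 15: d_15 = 16·15/(15 + 15)^2 = 16·15/900 = 4/15. Hence ||M|| = 4/15.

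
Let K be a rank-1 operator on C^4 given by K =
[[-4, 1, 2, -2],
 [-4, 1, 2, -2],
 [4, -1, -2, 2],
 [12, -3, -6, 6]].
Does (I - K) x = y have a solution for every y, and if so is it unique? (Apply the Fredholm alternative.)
(I - K) is singular (det(I - K) = 0, i.e. 1 ∈ sigma(K)). (I - K) x = y is solvable iff y ⊥ ker((I - K)^*) = span{(-4, 1, 2, -2)}, i.e. iff -4y_1 + y_2 + 2y_3 - 2y_4 = 0. When solvable, the solutions are x = y + c·(1, 1, -1, -3), c arbitrary (ker(I - K) = span{(1, 1, -1, -3)}, dimension 1).

K has rank 1, so it is an outer product K = u v^T: every row of K is a multiple of one row vector. Reading off the entries, u = (1, 1, -1, -3) and v = (-4, 1, 2, -2) (row i of K equals u_i·v^T). A rank-one matrix u v^T satisfies K u = u (v·u) and kills the (3)-dimensional subspace v^⊥, so its characteristic polynomial is lambda^3 (lambda - v·u) with v·u = tr K = 1. Hence the eigenvalues of I - K are 1 (multiplicity 3) and 1 - (1) = 0, so det(I - K) = 0. (Direct check: I - K =
[[5, -1, -2, 2],
 [4, 0, -2, 2],
 [-4, 1, 3, -2],
 [-12, 3, 6, -5]]
has determinant 0.) So 1 is an eigenvalue of K and (I - K) is not invertible. The finite-dimensional Fredholm alternative says: either (I - K) is invertible, or ker(I - K) ≠ {0} and then range(I - K) = ker((I - K)^*)^⊥, with dim ker(I - K) = dim ker((I - K)^*). We are in the second case, so we need both kernels. Kernel of I - K: (I - K) u = u - u (v·u) = u - u = 0, so ker(I - K) = span{u} = span{(1, 1, -1, -3)} (it is exactly 1-dimensional because rank(I - K) = 3). Kernel of the adjoint: K is real, so (I - K)^* = I - K^T = I - v u^T, and (I - v u^T) v = v - v (u·v) = 0; hence ker((I - K)^*) = span{v} = span{(-4, 1, 2, -2)}. Therefore (I - K) x = y is solvable iff <y, v> = 0, i.e. iff -4y_1 + y_2 + 2y_3 - 2y_4 = 0. When this holds, K y = u (v·y) = 0, so (I - K) y = y and x = y is a particular solution; the full solution set is the line x = y + c·u = y + c·(1, 1, -1, -3), c ∈ C.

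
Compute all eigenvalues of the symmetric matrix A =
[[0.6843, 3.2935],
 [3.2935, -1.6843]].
sigma(A) ≈ {-4, 3}

A is real symmetric, so its spectrum consists of real eigenvalues. Expanding the characteristic polynomial of the displayed matrix gives
  det(λ I - A) = p(λ) = λ^2 + (1)λ + (-12).
Solving p(λ) = 0 yields eigenvalues ≈ -4, 3. (A is shown rounded to 4 decimals, so these recover the underlying integer eigenvalues to within that precision.)
Verification: the trace of A = -1 equals the sum of eigenvalues -1, and det(A) ≈ -11.9997 matches the eigenvalue product -12.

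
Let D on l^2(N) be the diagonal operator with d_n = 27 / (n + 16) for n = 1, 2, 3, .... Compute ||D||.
||D|| = 27/17 (attained at n = 1)

For D diagonal, ||D|| = sup_n |d_n| = sup_n 27/(n + 16). This is positive and strictly decreasing in n, so the supremum is attained at n = 1: d_1 = 27/(1 + 16) = 27/17. Hence ||D|| = 27/17.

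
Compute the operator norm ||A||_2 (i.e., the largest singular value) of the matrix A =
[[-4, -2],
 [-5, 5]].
||A||_2 = sqrt((70 + sqrt(1300))/2) ≈ 7.282 (= sqrt(largest eigenvalue of A^T A))

||A||_2 = sigma_max(A) = sqrt(lambda_max(A^T A)). Form the symmetric matrix M = A^T A =
[[41, -17],
 [-17, 29]].
Its characteristic polynomial (trace, determinant of M give the coefficients) is
  p(λ) = det(λ I - M) = λ^2 - 70λ + 900.
For λ^2 - 70λ + 900 the discriminant is 1300. It is nonnegative but not a perfect square, so the roots are real and irrational: λ = (70 ± sqrt(1300))/2 ≈ 53.0278, 16.9722.
So the eigenvalues of A^T A are ≈ 16.9722, 53.0278 (all ≥ 0, as they must be for A^T A). The largest is λ_max = (70 + sqrt(1300))/2 ≈ 53.0278, hence ||A||_2 = sqrt(λ_max) = sqrt((70 + sqrt(1300))/2) ≈ 7.282.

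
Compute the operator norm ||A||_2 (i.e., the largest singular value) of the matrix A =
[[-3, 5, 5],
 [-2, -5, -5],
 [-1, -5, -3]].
||A||_2 ≈ 11.5111 (= sqrt(largest eigenvalue of A^T A))

||A||_2 = sigma_max(A) = sqrt(lambda_max(A^T A)). Form the symmetric matrix M = A^T A =
[[14, 0, -2],
 [0, 75, 65],
 [-2, 65, 59]].
Its characteristic polynomial (trace, sum of principal 2x2 minors, determinant of M give the coefficients) is
  p(λ) = det(λ I - M) = λ^3 - 148λ^2 + 2072λ - 2500.
No integer candidate from the rational root theorem (±divisors of 2500) is a root, so the roots are irrational. The cubic discriminant is Δ = 39668843344 > 0, so there are three distinct real roots. p(1) = -575 and p(2) = 1060 have opposite signs, so a root lies in (1, 2); Newton's method refines it to λ ≈ 1.3322. p(14) = 244 and p(15) = -1345 have opposite signs, so a root lies in (14, 15); Newton's method refines it to λ ≈ 14.1625. p(132) = -7780 and p(133) = 7741 have opposite signs, so a root lies in (132, 133); Newton's method refines it to λ ≈ 132.5053. Check (Vieta): the three roots sum to 148, matching tr M = 148.
So the eigenvalues of A^T A are ≈ 1.3322, 14.1625, 132.5053 (all ≥ 0, as they must be for A^T A). The largest is λ_max ≈ 132.5053, hence ||A||_2 = sqrt(λ_max) ≈ 11.5111.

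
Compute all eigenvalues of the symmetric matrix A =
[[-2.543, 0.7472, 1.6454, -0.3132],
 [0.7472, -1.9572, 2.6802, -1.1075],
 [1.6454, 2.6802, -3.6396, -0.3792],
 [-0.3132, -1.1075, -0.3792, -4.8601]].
sigma(A) ≈ {-6, -5, -3, 1}

A is real symmetric, so its spectrum consists of real eigenvalues. Expanding the characteristic polynomial of the displayed matrix gives
  det(λ I - A) = p(λ) = λ^4 + (13)λ^3 + (48.9988)λ^2 + (26.9953)λ + (-90.0054).
Solving p(λ) = 0 yields eigenvalues ≈ -6, -5, -3, 1. (A is shown rounded to 4 decimals, so these recover the underlying integer eigenvalues to within that precision.)
Verification: the trace of A = -13 equals the sum of eigenvalues -13, and det(A) ≈ -90.0054 matches the eigenvalue product -90.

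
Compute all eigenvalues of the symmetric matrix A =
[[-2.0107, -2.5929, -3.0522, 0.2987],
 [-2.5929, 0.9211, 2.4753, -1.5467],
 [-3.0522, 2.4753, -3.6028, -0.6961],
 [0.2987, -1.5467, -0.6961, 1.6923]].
sigma(A) ≈ {-6, -3, 1, 5}

A is real symmetric, so its spectrum consists of real eigenvalues. Expanding the characteristic polynomial of the displayed matrix gives
  det(λ I - A) = p(λ) = λ^4 + (3)λ^3 + (-31)λ^2 + (-63.0016)λ + (89.9965).
Solving p(λ) = 0 yields eigenvalues ≈ -6, -3, 1, 5. (A is shown rounded to 4 decimals, so these recover the underlying integer eigenvalues to within that precision.)
Verification: the trace of A = -3 equals the sum of eigenvalues -3, and det(A) ≈ 89.9965 matches the eigenvalue product 90.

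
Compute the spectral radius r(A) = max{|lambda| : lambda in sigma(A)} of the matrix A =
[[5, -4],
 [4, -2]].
r(A) = sqrt(6) ≈ 2.4495

The eigenvalues of A are the roots of its characteristic polynomial. With M = A (coefficients from the trace and determinant):
  p(λ) = det(λ I - M) = λ^2 - 3λ + 6.
For λ^2 - 3λ + 6 the discriminant is -15. It is negative, so the roots are the complex-conjugate pair λ = 3/2 ± (sqrt(15)/2) i ≈ 1.5 ± 1.9365i. For a conjugate pair the product of the roots equals the constant term, so |λ|^2 = 6 and |λ| = sqrt(6) ≈ 2.4495.
Thus the eigenvalues (to 4 decimals) are 1.5 ± 1.9365i (modulus 2.4495). The spectral radius is the largest modulus: r(A) = sqrt(6) ≈ 2.4495. (Cross-check: r(A) ≤ ||A||_2 ≈ 7.772; equality holds whenever A is normal, though it can also hold for some non-normal A.)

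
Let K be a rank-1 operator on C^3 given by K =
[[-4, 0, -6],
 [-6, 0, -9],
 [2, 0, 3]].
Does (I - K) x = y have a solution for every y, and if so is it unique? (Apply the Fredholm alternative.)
(I - K) is invertible (det(I - K) = 2 ≠ 0), so for every y in C^3 the equation (I - K) x = y has a unique solution.

K has rank 1, so it is an outer product K = u v^T: every row of K is a multiple of one row vector. Reading off the entries, u = (-2, -3, 1) and v = (2, 0, 3) (row i of K equals u_i·v^T). A rank-one matrix u v^T satisfies K u = u (v·u) and kills the (2)-dimensional subspace v^⊥, so its characteristic polynomial is lambda^2 (lambda - v·u) with v·u = tr K = -1. Hence the eigenvalues of I - K are 1 (multiplicity 2) and 1 - (-1) = 2, so det(I - K) = 2. (Direct check: I - K =
[[5, 0, 6],
 [6, 1, 9],
 [-2, 0, -2]]
has determinant 2.) The finite-dimensional Fredholm alternative says: either (I - K) is invertible, or ker(I - K) ≠ {0} and then range(I - K) = ker((I - K)^*)^⊥, with dim ker(I - K) = dim ker((I - K)^*). Since det(I - K) ≠ 0, 1 is not an eigenvalue of K and ker(I - K) = {0}, so we are in the first case: for every y there is a unique x = (I - K)^(-1) y. Explicitly, by the Sherman–Morrison formula, (I - u v^T)^(-1) = I + u v^T/(1 - v·u), i.e. (I - K)^(-1) = I + K/(2).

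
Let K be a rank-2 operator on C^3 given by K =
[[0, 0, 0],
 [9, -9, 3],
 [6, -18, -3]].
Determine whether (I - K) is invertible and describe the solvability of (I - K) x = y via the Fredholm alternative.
(I - K) is invertible (det(I - K) = 94 ≠ 0), so for every y in C^3 the equation (I - K) x = y has a unique solution.

K has rank 2 and factors as K = U V^T = u1 v1^T + u2 v2^T with u1 = (0, 0, 3), v1 = (-1, -3, -2), u2 = (0, -3, -3), v2 = (-3, 3, -1) (multiplying out reproduces the displayed K). The nonzero eigenvalues of U V^T coincide with those of the 2 x 2 matrix G = V^T U = [[v1·u1, v1·u2], [v2·u1, v2·u2]] = [[-6, 15], [-3, -6]], and by the Sylvester determinant identity det(I_3 - U V^T) = det(I_2 - V^T U) = det([[7, -15], [3, 7]]) = (7)(7) - (-15)(3) = 94. (Direct check: I - K =
[[1, 0, 0],
 [-9, 10, -3],
 [-6, 18, 4]]
has determinant 94.) The finite-dimensional Fredholm alternative says: either (I - K) is invertible, or ker(I - K) ≠ {0} and then range(I - K) = ker((I - K)^*)^⊥, with dim ker(I - K) = dim ker((I - K)^*). Since det(I - K) ≠ 0, 1 is not an eigenvalue of K and ker(I - K) = {0}, so we are in the first case: for every y there is a unique x = (I - K)^(-1) y. (Explicitly, by the Woodbury identity, (I - U V^T)^(-1) = I + U (I_2 - G)^(-1) V^T.)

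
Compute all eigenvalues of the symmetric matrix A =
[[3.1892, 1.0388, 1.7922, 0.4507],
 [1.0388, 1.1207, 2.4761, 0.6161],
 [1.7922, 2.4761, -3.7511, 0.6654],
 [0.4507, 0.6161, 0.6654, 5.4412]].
sigma(A) ≈ {-5, 1, 4, 6}

A is real symmetric, so its spectrum consists of real eigenvalues. Expanding the characteristic polynomial of the displayed matrix gives
  det(λ I - A) = p(λ) = λ^4 + (-6)λ^3 + (-21)λ^2 + (146)λ + (-120.0017).
Solving p(λ) = 0 yields eigenvalues ≈ -5, 1, 4, 6. (A is shown rounded to 4 decimals, so these recover the underlying integer eigenvalues to within that precision.)
Verification: the trace of A = 6 equals the sum of eigenvalues 6, and det(A) ≈ -120.0017 matches the eigenvalue product -120.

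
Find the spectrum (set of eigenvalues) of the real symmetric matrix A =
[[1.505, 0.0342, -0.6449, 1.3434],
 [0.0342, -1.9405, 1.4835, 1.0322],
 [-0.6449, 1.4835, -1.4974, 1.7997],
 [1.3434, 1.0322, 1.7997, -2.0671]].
sigma(A) ≈ {-4, -3, 1, 2}

A is real symmetric, so its spectrum consists of real eigenvalues. Expanding the characteristic polynomial of the displayed matrix gives
  det(λ I - A) = p(λ) = λ^4 + (4)λ^3 + (-7)λ^2 + (-22)λ + (24).
Solving p(λ) = 0 yields eigenvalues ≈ -4, -3, 1, 2. (A is shown rounded to 4 decimals, so these recover the underlying integer eigenvalues to within that precision.)
Verification: the trace of A = -4 equals the sum of eigenvalues -4, and det(A) ≈ 23.9993 matches the eigenvalue product 24.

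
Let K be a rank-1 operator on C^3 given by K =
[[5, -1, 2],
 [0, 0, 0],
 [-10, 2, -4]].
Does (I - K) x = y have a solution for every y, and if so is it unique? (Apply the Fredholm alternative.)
(I - K) is singular (det(I - K) = 0, i.e. 1 ∈ sigma(K)). (I - K) x = y is solvable iff y ⊥ ker((I - K)^*) = span{(5, -1, 2)}, i.e. iff 5y_1 - y_2 + 2y_3 = 0. When solvable, the solutions are x = y + c·(1, 0, -2), c arbitrary (ker(I - K) = span{(1, 0, -2)}, dimension 1).

K has rank 1, so it is an outer product K = u v^T: every row of K is a multiple of one row vector. Reading off the entries, u = (1, 0, -2) and v = (5, -1, 2) (row i of K equals u_i·v^T). A rank-one matrix u v^T satisfies K u = u (v·u) and kills the (2)-dimensional subspace v^⊥, so its characteristic polynomial is lambda^2 (lambda - v·u) with v·u = tr K = 1. Hence the eigenvalues of I - K are 1 (multiplicity 2) and 1 - (1) = 0, so det(I - K) = 0. (Direct check: I - K =
[[-4, 1, -2],
 [0, 1, 0],
 [10, -2, 5]]
has determinant 0.) So 1 is an eigenvalue of K and (I - K) is not invertible. The finite-dimensional Fredholm alternative says: either (I - K) is invertible, or ker(I - K) ≠ {0} and then range(I - K) = ker((I - K)^*)^⊥, with dim ker(I - K) = dim ker((I - K)^*). We are in the second case, so we need both kernels. Kernel of I - K: (I - K) u = u - u (v·u) = u - u = 0, so ker(I - K) = span{u} = span{(1, 0, -2)} (it is exactly 1-dimensional because rank(I - K) = 2). Kernel of the adjoint: K is real, so (I - K)^* = I - K^T = I - v u^T, and (I - v u^T) v = v - v (u·v) = 0; hence ker((I - K)^*) = span{v} = span{(5, -1, 2)}. Therefore (I - K) x = y is solvable iff <y, v> = 0, i.e. iff 5y_1 - y_2 + 2y_3 = 0. When this holds, K y = u (v·y) = 0, so (I - K) y = y and x = y is a particular solution; the full solution set is the line x = y + c·u = y + c·(1, 0, -2), c ∈ C.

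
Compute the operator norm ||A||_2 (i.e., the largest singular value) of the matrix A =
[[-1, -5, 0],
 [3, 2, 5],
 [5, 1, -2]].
||A||_2 ≈ 7.2261 (= sqrt(largest eigenvalue of A^T A))

||A||_2 = sigma_max(A) = sqrt(lambda_max(A^T A)). Form the symmetric matrix M = A^T A =
[[35, 16, 5],
 [16, 30, 8],
 [5, 8, 29]].
Its characteristic polynomial (trace, sum of principal 2x2 minors, determinant of M give the coefficients) is
  p(λ) = det(λ I - M) = λ^3 - 94λ^2 + 2590λ - 21316.
No integer candidate from the rational root theorem (±divisors of 21316) is a root, so the roots are irrational. The cubic discriminant is Δ = 102581792 > 0, so there are three distinct real roots. p(15) = -241 and p(16) = 156 have opposite signs, so a root lies in (15, 16); Newton's method refines it to λ ≈ 15.5779. p(26) = 56 and p(27) = -229 have opposite signs, so a root lies in (26, 27); Newton's method refines it to λ ≈ 26.205. p(52) = -204 and p(53) = 785 have opposite signs, so a root lies in (52, 53); Newton's method refines it to λ ≈ 52.2171. Check (Vieta): the three roots sum to 94, matching tr M = 94.
So the eigenvalues of A^T A are ≈ 15.5779, 26.205, 52.2171 (all ≥ 0, as they must be for A^T A). The largest is λ_max ≈ 52.2171, hence ||A||_2 = sqrt(λ_max) ≈ 7.2261.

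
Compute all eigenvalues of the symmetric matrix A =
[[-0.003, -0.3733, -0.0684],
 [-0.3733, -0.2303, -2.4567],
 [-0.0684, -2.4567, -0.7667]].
sigma(A) ≈ {-3, 0, 2}

A is real symmetric, so its spectrum consists of real eigenvalues. Expanding the characteristic polynomial of the displayed matrix gives
  det(λ I - A) = p(λ) = λ^3 + (1)λ^2 + (-6)λ + (0).
Solving p(λ) = 0 yields eigenvalues ≈ -3, 0, 2. (A is shown rounded to 4 decimals, so these recover the underlying integer eigenvalues to within that precision.)
Verification: the trace of A = -1 equals the sum of eigenvalues -1, and det(A) ≈ 0.0000 matches the eigenvalue product 0.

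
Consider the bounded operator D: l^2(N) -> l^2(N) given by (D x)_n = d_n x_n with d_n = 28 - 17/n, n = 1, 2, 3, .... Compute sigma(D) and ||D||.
sigma(D) = {28 - 17/n : n ≥ 1} ∪ {28}; ||D|| = 28

A bounded diagonal operator on l^2 with diagonal entries d_n has spectrum equal to the closure of {d_n : n ≥ 1}: every d_n is an eigenvalue (with eigenvector e_n), so {d_n} ⊂ sigma(D); the spectrum is closed, so its closure is too; and for lambda not in the closure, (D - lambda I) has bounded inverse (the diagonal entries 1/(d_n - lambda) are bounded). For our sequence d_n = 28 - 17/n, n = 1, 2, 3, ...:
  - {d_n} = {28 - 17/n : n ≥ 1}; the only limit point is 28
  - closure = {28 - 17/n : n ≥ 1} ∪ {28}
For the norm: a diagonal operator has ||D|| = sup_n |d_n|. Here d_n = 28 - 17/n increases monotonically from d_1 = 11 toward 28, with all terms in [11, 28); so sup_n |d_n| = 28 (the supremum is the limit, not attained). So ||D|| = 28.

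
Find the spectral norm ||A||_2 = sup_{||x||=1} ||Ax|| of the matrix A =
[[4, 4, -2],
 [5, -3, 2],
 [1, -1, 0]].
||A||_2 ≈ 6.4947 (= sqrt(largest eigenvalue of A^T A))

||A||_2 = sigma_max(A) = sqrt(lambda_max(A^T A)). Form the symmetric matrix M = A^T A =
[[42, 0, 2],
 [0, 26, -14],
 [2, -14, 8]].
Its characteristic polynomial (trace, sum of principal 2x2 minors, determinant of M give the coefficients) is
  p(λ) = det(λ I - M) = λ^3 - 76λ^2 + 1436λ - 400.
No integer candidate from the rational root theorem (±divisors of 400) is a root, so the roots are irrational. The cubic discriminant is Δ = 145084672 > 0, so there are three distinct real roots. p(0) = -400 and p(1) = 961 have opposite signs, so a root lies in (0, 1); Newton's method refines it to λ ≈ 0.2828. p(33) = 161 and p(34) = -128 have opposite signs, so a root lies in (33, 34); Newton's method refines it to λ ≈ 33.536. p(42) = -64 and p(43) = 331 have opposite signs, so a root lies in (42, 43); Newton's method refines it to λ ≈ 42.1813. Check (Vieta): the three roots sum to 76, matching tr M = 76.
So the eigenvalues of A^T A are ≈ 0.2828, 33.536, 42.1813 (all ≥ 0, as they must be for A^T A). The largest is λ_max ≈ 42.1813, hence ||A||_2 = sqrt(λ_max) ≈ 6.4947.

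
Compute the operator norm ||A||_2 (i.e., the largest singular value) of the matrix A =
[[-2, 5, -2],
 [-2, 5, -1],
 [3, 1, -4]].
||A||_2 ≈ 7.9928 (= sqrt(largest eigenvalue of A^T A))

||A||_2 = sigma_max(A) = sqrt(lambda_max(A^T A)). Form the symmetric matrix M = A^T A =
[[17, -17, -6],
 [-17, 51, -19],
 [-6, -19, 21]].
Its characteristic polynomial (trace, sum of principal 2x2 minors, determinant of M give the coefficients) is
  p(λ) = det(λ I - M) = λ^3 - 89λ^2 + 1609λ - 289.
No integer candidate from the rational root theorem (±divisors of 289) is a root, so the roots are irrational. The cubic discriminant is Δ = 3772220656 > 0, so there are three distinct real roots. p(0) = -289 and p(1) = 1232 have opposite signs, so a root lies in (0, 1); Newton's method refines it to λ ≈ 0.1814. p(24) = 887 and p(25) = -64 have opposite signs, so a root lies in (24, 25); Newton's method refines it to λ ≈ 24.9337. p(63) = -2116 and p(64) = 287 have opposite signs, so a root lies in (63, 64); Newton's method refines it to λ ≈ 63.8849. Check (Vieta): the three roots sum to 89, matching tr M = 89.
So the eigenvalues of A^T A are ≈ 0.1814, 24.9337, 63.8849 (all ≥ 0, as they must be for A^T A). The largest is λ_max ≈ 63.8849, hence ||A||_2 = sqrt(λ_max) ≈ 7.9928.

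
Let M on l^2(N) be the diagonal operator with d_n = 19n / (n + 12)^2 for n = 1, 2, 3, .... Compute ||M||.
||M|| = 19/48 (attained at n = 12)

For M diagonal, ||M|| = sup_n |d_n|. Treat f(x) = 19x / (x + 12)^2 for real x > 0. By the quotient rule, f'(x) = 19(12 - x)/(x + 12)^3, which is positive for x < 12 and negative for x > 12. So f has a unique maximum at x = 12, and since 12 is a positive integer, the supremum over n ≥ 1 is attained at n = 12: d_12 = 19·12/(12 + 12)^2 = 19·12/576 = 19/48. Hence ||M|| = 19/48.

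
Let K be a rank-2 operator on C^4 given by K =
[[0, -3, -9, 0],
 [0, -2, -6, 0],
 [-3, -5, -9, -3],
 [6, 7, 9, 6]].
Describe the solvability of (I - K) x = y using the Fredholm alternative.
(I - K) is invertible (det(I - K) = -72 ≠ 0), so for every y in C^4 the equation (I - K) x = y has a unique solution.

K has rank 2 and factors as K = U V^T = u1 v1^T + u2 v2^T with u1 = (0, 0, -1, 2), v1 = (3, 2, 0, 3), u2 = (-3, -2, -3, 3), v2 = (0, 1, 3, 0) (multiplying out reproduces the displayed K). The nonzero eigenvalues of U V^T coincide with those of the 2 x 2 matrix G = V^T U = [[v1·u1, v1·u2], [v2·u1, v2·u2]] = [[6, -4], [-3, -11]], and by the Sylvester determinant identity det(I_4 - U V^T) = det(I_2 - V^T U) = det([[-5, 4], [3, 12]]) = (-5)(12) - (4)(3) = -72. (Direct check: I - K =
[[1, 3, 9, 0],
 [0, 3, 6, 0],
 [3, 5, 10, 3],
 [-6, -7, -9, -5]]
has determinant -72.) The finite-dimensional Fredholm alternative says: either (I - K) is invertible, or ker(I - K) ≠ {0} and then range(I - K) = ker((I - K)^*)^⊥, with dim ker(I - K) = dim ker((I - K)^*). Since det(I - K) ≠ 0, 1 is not an eigenvalue of K and ker(I - K) = {0}, so we are in the first case: for every y there is a unique x = (I - K)^(-1) y. (Explicitly, by the Woodbury identity, (I - U V^T)^(-1) = I + U (I_2 - G)^(-1) V^T.)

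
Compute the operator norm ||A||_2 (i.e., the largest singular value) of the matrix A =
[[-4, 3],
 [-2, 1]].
||A||_2 = sqrt((30 + sqrt(884))/2) ≈ 5.465 (= sqrt(largest eigenvalue of A^T A))

||A||_2 = sigma_max(A) = sqrt(lambda_max(A^T A)). Form the symmetric matrix M = A^T A =
[[20, -14],
 [-14, 10]].
Its characteristic polynomial (trace, determinant of M give the coefficients) is
  p(λ) = det(λ I - M) = λ^2 - 30λ + 4.
For λ^2 - 30λ + 4 the discriminant is 884. It is nonnegative but not a perfect square, so the roots are real and irrational: λ = (30 ± sqrt(884))/2 ≈ 29.8661, 0.1339.
So the eigenvalues of A^T A are ≈ 0.1339, 29.8661 (all ≥ 0, as they must be for A^T A). The largest is λ_max = (30 + sqrt(884))/2 ≈ 29.8661, hence ||A||_2 = sqrt(λ_max) = sqrt((30 + sqrt(884))/2) ≈ 5.465.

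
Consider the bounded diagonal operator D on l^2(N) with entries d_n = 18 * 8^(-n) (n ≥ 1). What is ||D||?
||D|| = 9/4 (attained at n = 1)

For D diagonal, ||D|| = sup_n |d_n|. The sequence d_n = 18 * 8^(-n) is positive and strictly decreasing (ratio 8^(-1) < 1), so the supremum is d_1 = 18/8 = 9/4. Hence ||D|| = 9/4.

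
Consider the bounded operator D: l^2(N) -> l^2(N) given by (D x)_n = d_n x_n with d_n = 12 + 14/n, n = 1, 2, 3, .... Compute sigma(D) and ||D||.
sigma(D) = {12 + 14/n : n ≥ 1} ∪ {12}; ||D|| = 26

A bounded diagonal operator on l^2 with diagonal entries d_n has spectrum equal to the closure of {d_n : n ≥ 1}: every d_n is an eigenvalue (with eigenvector e_n), so {d_n} ⊂ sigma(D); the spectrum is closed, so its closure is too; and for lambda not in the closure, (D - lambda I) has bounded inverse (the diagonal entries 1/(d_n - lambda) are bounded). For our sequence d_n = 12 + 14/n, n = 1, 2, 3, ...:
  - {d_n} = {12 + 14/n : n ≥ 1}; the only limit point is 12
  - closure = {12 + 14/n : n ≥ 1} ∪ {12}
For the norm: a diagonal operator has ||D|| = sup_n |d_n|. Here d_n = 12 + 14/n is positive and decreasing, so sup_n |d_n| = d_1 = 12 + 14 = 26. So ||D|| = 26.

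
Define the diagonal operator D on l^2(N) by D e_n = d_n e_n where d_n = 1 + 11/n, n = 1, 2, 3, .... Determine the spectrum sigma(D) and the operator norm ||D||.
sigma(D) = {1 + 11/n : n ≥ 1} ∪ {1}; ||D|| = 12

A bounded diagonal operator on l^2 with diagonal entries d_n has spectrum equal to the closure of {d_n : n ≥ 1}: every d_n is an eigenvalue (with eigenvector e_n), so {d_n} ⊂ sigma(D); the spectrum is closed, so its closure is too; and for lambda not in the closure, (D - lambda I) has bounded inverse (the diagonal entries 1/(d_n - lambda) are bounded). For our sequence d_n = 1 + 11/n, n = 1, 2, 3, ...:
  - {d_n} = {1 + 11/n : n ≥ 1}; the only limit point is 1
  - closure = {1 + 11/n : n ≥ 1} ∪ {1}
For the norm: a diagonal operator has ||D|| = sup_n |d_n|. Here d_n = 1 + 11/n is positive and decreasing, so sup_n |d_n| = d_1 = 1 + 11 = 12. So ||D|| = 12.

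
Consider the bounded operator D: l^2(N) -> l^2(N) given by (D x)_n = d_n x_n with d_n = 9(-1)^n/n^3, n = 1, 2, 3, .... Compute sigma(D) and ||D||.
sigma(D) = {9(-1)^n/n^3 : n ≥ 1} ∪ {0}; ||D|| = 9

A bounded diagonal operator on l^2 with diagonal entries d_n has spectrum equal to the closure of {d_n : n ≥ 1}: every d_n is an eigenvalue (with eigenvector e_n), so {d_n} ⊂ sigma(D); the spectrum is closed, so its closure is too; and for lambda not in the closure, (D - lambda I) has bounded inverse (the diagonal entries 1/(d_n - lambda) are bounded). For our sequence d_n = 9(-1)^n/n^3, n = 1, 2, 3, ...:
  - {d_n} = {9(-1)^n/n^3 : n ≥ 1}; the only limit point is 0
  - closure = {9(-1)^n/n^3 : n ≥ 1} ∪ {0}
For the norm: a diagonal operator has ||D|| = sup_n |d_n|. Here |d_n| = 9/n^3 is decreasing, so sup_n |d_n| = |d_1| = 9. So ||D|| = 9.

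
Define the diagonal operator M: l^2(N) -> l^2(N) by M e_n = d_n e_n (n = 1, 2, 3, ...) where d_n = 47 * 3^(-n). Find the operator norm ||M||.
||M|| = 47/3 (attained at n = 1)

For M diagonal, ||M|| = sup_n |d_n|. The sequence d_n = 47 * 3^(-n) is positive and strictly decreasing (ratio 3^(-1) < 1), so the supremum is d_1 = 47/3. Hence ||M|| = 47/3.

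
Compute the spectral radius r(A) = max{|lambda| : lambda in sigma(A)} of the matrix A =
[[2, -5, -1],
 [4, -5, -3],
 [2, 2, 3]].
r(A) = sqrt(18) ≈ 4.2426

The eigenvalues of A are the roots of its characteristic polynomial. With M = A (coefficients from the trace, the sum of principal 2x2 minors, and det A):
  p(λ) = det(λ I - M) = λ^3 + 9λ - 54.
By the rational root theorem any rational root is an integer divisor of 54. Testing λ = 3: p(3) = 27 + 0 + 27 - 54 = 0, so λ = 3 is a root. Dividing out (λ - 3) leaves p(λ) = (λ - 3)(λ^2 + 3λ + 18). For λ^2 + 3λ + 18 the discriminant is -63. It is negative, so the roots are the complex-conjugate pair λ = -3/2 ± (sqrt(63)/2) i ≈ -1.5 ± 3.9686i. For a conjugate pair the product of the roots equals the constant term, so |λ|^2 = 18 and |λ| = sqrt(18) ≈ 4.2426.
Thus the eigenvalues (to 4 decimals) are -1.5 ± 3.9686i (modulus 4.2426); 3 (modulus 3). The spectral radius is the largest modulus: r(A) = sqrt(18) ≈ 4.2426. (Cross-check: r(A) ≤ ||A||_2 ≈ 8.9743; equality holds whenever A is normal, though it can also hold for some non-normal A.)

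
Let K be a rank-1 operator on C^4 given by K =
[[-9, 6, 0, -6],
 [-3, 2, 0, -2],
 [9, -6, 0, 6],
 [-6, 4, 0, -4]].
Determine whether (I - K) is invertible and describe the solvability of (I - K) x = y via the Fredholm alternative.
(I - K) is invertible (det(I - K) = 12 ≠ 0), so for every y in C^4 the equation (I - K) x = y has a unique solution.

K has rank 1, so it is an outer product K = u v^T: every row of K is a multiple of one row vector. Reading off the entries, u = (3, 1, -3, 2) and v = (-3, 2, 0, -2) (row i of K equals u_i·v^T). A rank-one matrix u v^T satisfies K u = u (v·u) and kills the (3)-dimensional subspace v^⊥, so its characteristic polynomial is lambda^3 (lambda - v·u) with v·u = tr K = -11. Hence the eigenvalues of I - K are 1 (multiplicity 3) and 1 - (-11) = 12, so det(I - K) = 12. (Direct check: I - K =
[[10, -6, 0, 6],
 [3, -1, 0, 2],
 [-9, 6, 1, -6],
 [6, -4, 0, 5]]
has determinant 12.) The finite-dimensional Fredholm alternative says: either (I - K) is invertible, or ker(I - K) ≠ {0} and then range(I - K) = ker((I - K)^*)^⊥, with dim ker(I - K) = dim ker((I - K)^*). Since det(I - K) ≠ 0, 1 is not an eigenvalue of K and ker(I - K) = {0}, so we are in the first case: for every y there is a unique x = (I - K)^(-1) y. Explicitly, by the Sherman–Morrison formula, (I - u v^T)^(-1) = I + u v^T/(1 - v·u), i.e. (I - K)^(-1) = I + K/(12).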